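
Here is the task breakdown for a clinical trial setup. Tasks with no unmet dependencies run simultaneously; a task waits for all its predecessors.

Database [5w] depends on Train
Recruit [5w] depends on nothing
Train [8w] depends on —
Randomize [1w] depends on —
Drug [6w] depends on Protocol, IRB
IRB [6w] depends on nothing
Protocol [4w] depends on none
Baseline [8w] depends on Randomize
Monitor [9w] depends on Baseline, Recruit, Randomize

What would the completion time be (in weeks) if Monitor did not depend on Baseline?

14

Original critical path: Randomize→Baseline→Monitor = 1+8+9 = 18 ⇒ 18 weeks.
Without Baseline→Monitor, Monitor's earliest start moves from 9 to 5.
The longest chain is now Recruit→Monitor = 5+9 = 14, so the clinical trial setup takes 14 weeks.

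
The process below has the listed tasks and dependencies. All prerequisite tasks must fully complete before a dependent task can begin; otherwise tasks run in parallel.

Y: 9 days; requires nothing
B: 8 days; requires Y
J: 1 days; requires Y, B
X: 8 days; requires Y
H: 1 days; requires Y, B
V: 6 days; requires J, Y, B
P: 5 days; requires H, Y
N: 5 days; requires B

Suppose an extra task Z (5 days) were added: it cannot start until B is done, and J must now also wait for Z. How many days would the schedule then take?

Originally the schedule takes 24 days.
With Z inserted, J now waits for max(Y, B, Z).
New critical path: Y→B→Z→J→V = 9+8+5+1+6 = 29 ⇒ 29 days.

29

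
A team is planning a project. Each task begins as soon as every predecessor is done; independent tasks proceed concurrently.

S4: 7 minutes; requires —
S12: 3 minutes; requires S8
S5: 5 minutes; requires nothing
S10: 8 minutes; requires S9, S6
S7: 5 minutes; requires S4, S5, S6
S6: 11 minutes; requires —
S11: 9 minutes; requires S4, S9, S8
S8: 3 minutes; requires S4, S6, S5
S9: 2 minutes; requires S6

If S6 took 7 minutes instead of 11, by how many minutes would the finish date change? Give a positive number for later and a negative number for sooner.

Baseline: S6→S8→S11 = 11+3+9 = 23 → 23 minutes.
S6 is on the critical path; changing it to 7 makes that path 19 minutes.
Now S4→S8→S11 = 7+3+9 = 19 is longest, so the finish becomes 19 minutes.
Change in finish: 19 − 23 = -4 minutes.

-4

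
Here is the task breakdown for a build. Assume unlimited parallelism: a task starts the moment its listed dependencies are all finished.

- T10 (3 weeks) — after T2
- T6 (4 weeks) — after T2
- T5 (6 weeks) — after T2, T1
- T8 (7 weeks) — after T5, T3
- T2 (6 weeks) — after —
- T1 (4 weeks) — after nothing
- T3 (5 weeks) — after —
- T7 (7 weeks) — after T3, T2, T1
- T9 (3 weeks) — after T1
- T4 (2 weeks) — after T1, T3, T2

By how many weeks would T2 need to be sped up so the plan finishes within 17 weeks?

Current finish: 19 weeks; target: 17.
T2 is on every critical path, so each week cut from T2 cuts the finish by one (this holds down to a finish of 17).
Need 19 − 17 = 2 weeks off T2 → T2 becomes 4 weeks, finish becomes 17.

2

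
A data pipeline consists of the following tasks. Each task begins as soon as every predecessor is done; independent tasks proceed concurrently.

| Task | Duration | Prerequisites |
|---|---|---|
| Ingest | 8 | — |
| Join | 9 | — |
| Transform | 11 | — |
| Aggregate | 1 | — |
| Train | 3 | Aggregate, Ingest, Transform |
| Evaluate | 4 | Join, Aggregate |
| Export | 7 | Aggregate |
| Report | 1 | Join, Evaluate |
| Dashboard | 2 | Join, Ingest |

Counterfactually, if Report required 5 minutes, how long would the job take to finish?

18

Baseline: Join→Evaluate→Report = 9+4+1 = 14 → 14 minutes.
Report is on the critical path; changing it to 5 makes that path 18 minutes.
That remains the longest chain; total 18 minutes.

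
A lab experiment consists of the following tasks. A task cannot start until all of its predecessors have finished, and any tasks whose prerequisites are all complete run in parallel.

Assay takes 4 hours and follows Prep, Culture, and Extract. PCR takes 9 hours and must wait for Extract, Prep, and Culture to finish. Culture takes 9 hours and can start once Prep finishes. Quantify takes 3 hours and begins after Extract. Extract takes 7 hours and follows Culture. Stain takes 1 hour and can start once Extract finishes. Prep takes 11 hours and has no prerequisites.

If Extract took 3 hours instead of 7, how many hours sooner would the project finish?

Critical path before the change: Prep→Culture→Extract→PCR = 11+9+7+9 = 36 giving 36 hours.
Extract is on the critical path; changing it to 3 makes that path 32 hours.
That remains the longest chain; total 32 hours.
Change in finish: 32 − 36 = -4 hours.

4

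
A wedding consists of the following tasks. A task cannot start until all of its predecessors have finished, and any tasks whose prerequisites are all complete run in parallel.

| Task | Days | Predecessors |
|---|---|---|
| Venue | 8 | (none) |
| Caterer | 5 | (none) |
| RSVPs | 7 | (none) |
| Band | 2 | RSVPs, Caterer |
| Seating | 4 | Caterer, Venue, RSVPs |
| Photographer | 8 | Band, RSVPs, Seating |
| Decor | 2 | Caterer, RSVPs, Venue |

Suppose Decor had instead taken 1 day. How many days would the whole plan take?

20

As given, the longest chain is Venue→Seating→Photographer = 8+4+8 = 20, so the finish is 20 days.
The longest path through Decor is only 10 days, so Decor has float 10.
No other chain overtakes it, so the finish is 20 days.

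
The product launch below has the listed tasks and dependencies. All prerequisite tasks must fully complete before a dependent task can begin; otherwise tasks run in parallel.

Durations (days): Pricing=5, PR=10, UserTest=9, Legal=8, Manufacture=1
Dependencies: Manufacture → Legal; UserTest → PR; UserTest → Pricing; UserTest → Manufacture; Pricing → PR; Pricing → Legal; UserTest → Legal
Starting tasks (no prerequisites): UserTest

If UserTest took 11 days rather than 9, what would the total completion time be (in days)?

Critical path before the change: UserTest→Pricing→PR = 9+5+10 = 24 giving 24 days.
Since UserTest is critical, the +2 change carries straight to that chain (now 26 days).
The critical path is still UserTest→Pricing→PR; finish is now 26 days.

26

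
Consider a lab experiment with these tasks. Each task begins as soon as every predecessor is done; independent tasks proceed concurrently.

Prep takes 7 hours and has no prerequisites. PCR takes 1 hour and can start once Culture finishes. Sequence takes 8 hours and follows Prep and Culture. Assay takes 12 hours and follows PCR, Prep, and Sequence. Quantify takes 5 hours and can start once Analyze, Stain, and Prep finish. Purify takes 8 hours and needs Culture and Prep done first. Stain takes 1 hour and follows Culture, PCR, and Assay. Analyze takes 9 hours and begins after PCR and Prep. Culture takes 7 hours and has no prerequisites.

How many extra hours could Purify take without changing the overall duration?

The longest chain is Prep→Sequence→Assay→Stain→Quantify = 7+8+12+1+5 = 33; overall finish 33 hours.
Purify finishes as early as 15 and must finish by 33.
So Purify can slip 33 − 15 = 18 hours.

18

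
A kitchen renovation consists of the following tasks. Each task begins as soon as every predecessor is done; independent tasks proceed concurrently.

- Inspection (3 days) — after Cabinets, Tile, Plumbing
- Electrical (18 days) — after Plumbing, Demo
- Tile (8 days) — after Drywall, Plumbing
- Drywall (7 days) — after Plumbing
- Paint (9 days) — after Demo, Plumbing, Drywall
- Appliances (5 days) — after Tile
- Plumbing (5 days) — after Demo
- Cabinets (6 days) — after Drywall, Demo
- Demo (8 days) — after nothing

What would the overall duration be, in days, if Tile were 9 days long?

34

The binding path is Demo→Plumbing→Drywall→Tile→Appliances = 8+5+7+8+5 = 33; finish at 33 days.
Since Tile is critical, the +1 change carries straight to that chain (now 34 days).
No other chain overtakes it, so the finish is 34 days.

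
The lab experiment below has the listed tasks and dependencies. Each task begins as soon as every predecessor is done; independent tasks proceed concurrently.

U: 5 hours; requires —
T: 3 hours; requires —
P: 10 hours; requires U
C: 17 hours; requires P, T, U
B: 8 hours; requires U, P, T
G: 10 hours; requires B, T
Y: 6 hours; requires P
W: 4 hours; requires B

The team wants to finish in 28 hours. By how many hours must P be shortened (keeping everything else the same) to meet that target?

5

Current finish: 33 hours; target: 28.
P is on every critical path, so each hour cut from P cuts the finish by one (this holds down to a finish of 24).
Need 33 − 28 = 5 hours off P → P becomes 5 hours, finish becomes 28.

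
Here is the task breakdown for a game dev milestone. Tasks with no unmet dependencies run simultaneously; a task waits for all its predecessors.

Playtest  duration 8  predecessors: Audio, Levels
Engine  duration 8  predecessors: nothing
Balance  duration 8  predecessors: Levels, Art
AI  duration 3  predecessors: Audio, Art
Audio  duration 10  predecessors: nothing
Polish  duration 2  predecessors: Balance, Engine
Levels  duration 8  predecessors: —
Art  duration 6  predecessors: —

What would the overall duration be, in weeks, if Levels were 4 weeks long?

Critical path before the change: Levels→Balance→Polish = 8+8+2 = 18 giving 18 weeks.
Levels is on the critical path; changing it to 4 makes that path 14 weeks.
The binding chain switches to Audio→Playtest = 10+8 = 18; finish 18 weeks.

18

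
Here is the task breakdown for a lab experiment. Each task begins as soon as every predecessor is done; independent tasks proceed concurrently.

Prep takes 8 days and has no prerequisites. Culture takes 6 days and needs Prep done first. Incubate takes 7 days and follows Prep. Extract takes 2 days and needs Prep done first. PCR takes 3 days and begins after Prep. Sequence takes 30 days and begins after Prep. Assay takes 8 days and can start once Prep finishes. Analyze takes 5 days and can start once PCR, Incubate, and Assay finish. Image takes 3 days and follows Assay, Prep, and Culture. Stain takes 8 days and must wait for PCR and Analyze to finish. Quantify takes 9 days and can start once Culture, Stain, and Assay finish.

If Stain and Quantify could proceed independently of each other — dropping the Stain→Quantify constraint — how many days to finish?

38

Before: longest chain Prep→Sequence = 8+30 = 38, finish 38.
Without Stain→Quantify, Quantify's earliest start moves from 29 to 16.
The longest chain is now Prep→Sequence = 8+30 = 38, so the schedule takes 38 days.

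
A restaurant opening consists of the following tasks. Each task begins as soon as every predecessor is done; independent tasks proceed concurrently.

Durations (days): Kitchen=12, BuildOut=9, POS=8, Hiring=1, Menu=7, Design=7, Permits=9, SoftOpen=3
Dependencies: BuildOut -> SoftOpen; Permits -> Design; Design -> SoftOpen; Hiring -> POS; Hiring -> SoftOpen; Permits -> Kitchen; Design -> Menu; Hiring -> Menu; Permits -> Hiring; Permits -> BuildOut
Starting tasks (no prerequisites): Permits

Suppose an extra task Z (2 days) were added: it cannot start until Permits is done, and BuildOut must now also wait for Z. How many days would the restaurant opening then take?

Originally the restaurant opening takes 23 days.
With Z inserted, BuildOut now waits for max(Permits, Z).
New critical path: Permits→Z→BuildOut→SoftOpen = 9+2+9+3 = 23 ⇒ 23 days.

23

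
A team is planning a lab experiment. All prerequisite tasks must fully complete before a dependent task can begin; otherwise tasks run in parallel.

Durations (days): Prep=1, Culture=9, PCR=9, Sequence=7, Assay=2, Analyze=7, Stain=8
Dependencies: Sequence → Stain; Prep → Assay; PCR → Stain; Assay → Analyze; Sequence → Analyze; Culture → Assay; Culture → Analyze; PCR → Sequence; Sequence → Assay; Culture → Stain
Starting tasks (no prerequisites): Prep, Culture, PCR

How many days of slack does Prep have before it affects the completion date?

15

Critical path: PCR→Sequence→Assay→Analyze = 9+7+2+7 = 25, so the finish is 25 days.
The longest chain containing Prep totals 10 days.
So Prep can slip 16 − 1 = 15 days.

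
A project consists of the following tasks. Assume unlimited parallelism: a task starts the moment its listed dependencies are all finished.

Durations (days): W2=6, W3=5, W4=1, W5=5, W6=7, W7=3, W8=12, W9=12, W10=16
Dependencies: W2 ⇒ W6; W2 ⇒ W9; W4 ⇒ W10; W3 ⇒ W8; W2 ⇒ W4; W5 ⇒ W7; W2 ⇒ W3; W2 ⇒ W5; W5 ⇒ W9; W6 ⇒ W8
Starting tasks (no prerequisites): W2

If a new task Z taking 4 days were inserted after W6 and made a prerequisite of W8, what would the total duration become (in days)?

Originally the schedule takes 25 days.
With Z inserted, W8 now waits for max(W3, W6, Z).
New critical path: W2→W6→Z→W8 = 6+7+4+12 = 29 ⇒ 29 days.

29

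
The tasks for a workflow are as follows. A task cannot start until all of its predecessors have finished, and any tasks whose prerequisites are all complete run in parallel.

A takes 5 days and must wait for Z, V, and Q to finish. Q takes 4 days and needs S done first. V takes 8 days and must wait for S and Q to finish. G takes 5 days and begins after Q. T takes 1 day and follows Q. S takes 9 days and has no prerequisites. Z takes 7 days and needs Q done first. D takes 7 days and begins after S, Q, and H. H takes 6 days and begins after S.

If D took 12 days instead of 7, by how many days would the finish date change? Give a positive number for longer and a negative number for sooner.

Baseline: S→Q→V→A = 9+4+8+5 = 26 → 26 days.
The longest path through D is only 22 days, so D has float 4.
Now S→H→D = 9+6+12 = 27 is longest, so the finish becomes 27 days.
Change in finish: 27 − 26 = +1 days.

1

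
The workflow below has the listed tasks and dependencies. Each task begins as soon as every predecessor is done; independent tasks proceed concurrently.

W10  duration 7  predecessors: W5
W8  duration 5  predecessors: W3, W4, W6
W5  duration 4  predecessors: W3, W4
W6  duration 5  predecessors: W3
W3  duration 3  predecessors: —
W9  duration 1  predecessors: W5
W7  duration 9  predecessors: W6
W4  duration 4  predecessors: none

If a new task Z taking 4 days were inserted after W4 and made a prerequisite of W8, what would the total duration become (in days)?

17

Originally the job takes 17 days.
With Z inserted, W8 now waits for max(W3, W4, W6, Z).
New critical path: W3→W6→W7 = 3+5+9 = 17 ⇒ 17 days.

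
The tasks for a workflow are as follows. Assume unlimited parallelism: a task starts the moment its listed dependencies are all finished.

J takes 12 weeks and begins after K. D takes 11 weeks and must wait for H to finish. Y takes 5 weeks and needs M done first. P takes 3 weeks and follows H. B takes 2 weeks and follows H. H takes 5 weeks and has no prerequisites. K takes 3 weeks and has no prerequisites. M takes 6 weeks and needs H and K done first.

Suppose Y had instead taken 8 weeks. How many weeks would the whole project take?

Critical path before the change: H→M→Y = 5+6+5 = 16 giving 16 weeks.
Y is on the critical path; changing it to 8 makes that path 19 weeks.
The critical path is still H→M→Y; finish is now 19 weeks.

19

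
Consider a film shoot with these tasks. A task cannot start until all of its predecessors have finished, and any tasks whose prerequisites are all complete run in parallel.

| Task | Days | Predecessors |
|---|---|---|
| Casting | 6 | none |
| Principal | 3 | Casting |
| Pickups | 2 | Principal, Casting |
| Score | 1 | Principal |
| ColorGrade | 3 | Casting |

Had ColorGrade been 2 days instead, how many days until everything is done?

11

The binding path is Casting→Principal→Pickups = 6+3+2 = 11; finish at 11 days.
The longest path through ColorGrade is only 9 days, so ColorGrade has float 2.
No other chain overtakes it, so the finish is 11 days.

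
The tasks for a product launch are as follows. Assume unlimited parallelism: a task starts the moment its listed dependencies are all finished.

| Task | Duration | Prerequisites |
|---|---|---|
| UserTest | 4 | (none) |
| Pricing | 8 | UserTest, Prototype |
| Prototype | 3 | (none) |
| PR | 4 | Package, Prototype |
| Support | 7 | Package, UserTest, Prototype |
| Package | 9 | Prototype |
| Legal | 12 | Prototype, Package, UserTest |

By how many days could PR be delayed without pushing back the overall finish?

8

Critical path: Prototype→Package→Legal = 3+9+12 = 24, so the finish is 24 days.
The longest chain containing PR totals 16 days.
Slack of PR = 20 − 12 = 8 days.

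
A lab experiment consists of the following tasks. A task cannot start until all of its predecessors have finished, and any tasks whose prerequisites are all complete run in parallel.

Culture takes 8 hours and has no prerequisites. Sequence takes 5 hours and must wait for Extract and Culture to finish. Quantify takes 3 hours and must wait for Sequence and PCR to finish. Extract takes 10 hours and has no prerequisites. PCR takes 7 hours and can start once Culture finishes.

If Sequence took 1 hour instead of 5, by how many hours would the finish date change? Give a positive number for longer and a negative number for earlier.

The binding path is Extract→Sequence→Quantify = 10+5+3 = 18; finish at 18 hours.
Since Sequence is critical, the -4 change carries straight to that chain (now 14 hours).
The binding chain switches to Culture→PCR→Quantify = 8+7+3 = 18; finish 18 hours.
Change in finish: 18 − 18 = +0 hours.

0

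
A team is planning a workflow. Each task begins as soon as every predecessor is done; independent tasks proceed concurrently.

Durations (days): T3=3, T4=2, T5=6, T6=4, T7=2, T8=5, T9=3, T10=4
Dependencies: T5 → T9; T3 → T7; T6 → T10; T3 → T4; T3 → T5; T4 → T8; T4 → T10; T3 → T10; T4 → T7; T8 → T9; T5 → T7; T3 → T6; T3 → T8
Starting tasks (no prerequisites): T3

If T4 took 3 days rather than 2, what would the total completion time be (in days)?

14

Actual critical path: T3→T4→T8→T9 = 3+2+5+3 = 13 ⇒ 13 days.
T4 is on the critical path; changing it to 3 makes that path 14 days.
That remains the longest chain; total 14 days.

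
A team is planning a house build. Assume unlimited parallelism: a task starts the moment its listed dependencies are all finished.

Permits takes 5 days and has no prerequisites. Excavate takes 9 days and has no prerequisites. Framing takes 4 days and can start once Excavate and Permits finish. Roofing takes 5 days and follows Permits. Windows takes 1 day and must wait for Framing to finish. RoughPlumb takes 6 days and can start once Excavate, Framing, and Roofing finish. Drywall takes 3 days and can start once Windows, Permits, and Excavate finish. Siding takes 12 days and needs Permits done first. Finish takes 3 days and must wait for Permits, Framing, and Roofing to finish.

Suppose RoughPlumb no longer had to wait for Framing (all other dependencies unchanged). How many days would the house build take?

With the dependency in place, Excavate→Framing→RoughPlumb = 9+4+6 = 19 sets the finish at 19 days.
Without Framing→RoughPlumb, RoughPlumb's earliest start moves from 13 to 10.
After: Permits→Siding = 5+12 = 17 → 17 days.

17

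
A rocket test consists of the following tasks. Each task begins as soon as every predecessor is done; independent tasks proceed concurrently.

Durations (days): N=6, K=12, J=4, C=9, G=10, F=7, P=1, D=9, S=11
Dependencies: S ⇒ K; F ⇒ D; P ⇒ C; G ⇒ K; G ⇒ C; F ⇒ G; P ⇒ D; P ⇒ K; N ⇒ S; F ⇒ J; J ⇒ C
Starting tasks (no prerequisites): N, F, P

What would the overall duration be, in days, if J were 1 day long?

29

Critical path before the change: N→S→K = 6+11+12 = 29 giving 29 days.
The longest path through J is only 20 days, so J has float 9.
The critical path is still N→S→K; finish is now 29 days.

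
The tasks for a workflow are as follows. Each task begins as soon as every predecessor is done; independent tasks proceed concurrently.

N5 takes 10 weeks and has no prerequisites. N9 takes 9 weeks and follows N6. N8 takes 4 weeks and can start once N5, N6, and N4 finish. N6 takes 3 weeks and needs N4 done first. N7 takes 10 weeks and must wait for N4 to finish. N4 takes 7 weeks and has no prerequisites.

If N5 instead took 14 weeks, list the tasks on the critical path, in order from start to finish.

Critical path before the change: N4→N6→N9 = 7+3+9 = 19 giving 19 weeks.
The longest path through N5 is only 14 weeks, so N5 has float 5.
That remains the longest chain; total 19 weeks.

N4, N6, N9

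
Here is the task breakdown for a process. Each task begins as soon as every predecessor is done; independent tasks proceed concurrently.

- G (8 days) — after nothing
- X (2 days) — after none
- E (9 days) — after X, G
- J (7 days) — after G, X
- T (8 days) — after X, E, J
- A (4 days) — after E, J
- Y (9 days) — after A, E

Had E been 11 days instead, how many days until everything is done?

32

Critical path before the change: G→E→A→Y = 8+9+4+9 = 30 giving 30 days.
E lies on that path, so at 11 days the path becomes 32 days.
No other chain overtakes it, so the finish is 32 days.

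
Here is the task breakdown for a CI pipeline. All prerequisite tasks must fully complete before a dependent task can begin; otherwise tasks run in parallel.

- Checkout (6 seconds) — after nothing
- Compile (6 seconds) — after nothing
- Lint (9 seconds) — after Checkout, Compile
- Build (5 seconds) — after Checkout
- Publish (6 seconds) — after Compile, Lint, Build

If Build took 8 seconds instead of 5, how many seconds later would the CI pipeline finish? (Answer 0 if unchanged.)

0

As given, the longest chain is Checkout→Lint→Publish = 6+9+6 = 21, so the finish is 21 seconds.
Build has 4 seconds of float (longest path through it is 17).
That remains the longest chain; total 21 seconds.
Change in finish: 21 − 21 = +0 seconds.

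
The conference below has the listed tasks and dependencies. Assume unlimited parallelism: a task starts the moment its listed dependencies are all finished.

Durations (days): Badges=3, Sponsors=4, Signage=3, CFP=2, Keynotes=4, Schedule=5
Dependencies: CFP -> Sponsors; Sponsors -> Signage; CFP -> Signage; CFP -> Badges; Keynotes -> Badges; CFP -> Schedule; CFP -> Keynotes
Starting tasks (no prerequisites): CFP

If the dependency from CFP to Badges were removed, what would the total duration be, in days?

9

Before: longest chain CFP→Keynotes→Badges = 2+4+3 = 9, finish 9.
Dropping CFP→Badges doesn't change Badges's earliest start (6); another predecessor still binds.
The longest chain is now CFP→Keynotes→Badges = 2+4+3 = 9, so the conference takes 9 days.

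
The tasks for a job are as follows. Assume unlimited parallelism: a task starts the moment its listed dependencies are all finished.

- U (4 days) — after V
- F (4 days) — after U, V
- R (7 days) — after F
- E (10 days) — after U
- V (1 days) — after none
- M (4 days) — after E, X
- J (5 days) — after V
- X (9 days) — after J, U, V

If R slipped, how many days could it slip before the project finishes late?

3

V→J→X→M = 1+5+9+4 = 19 sets the makespan at 19 days.
Longest path through R: 16 days (earliest finish 16, latest finish 19).
Float = 19 − 16 = 3.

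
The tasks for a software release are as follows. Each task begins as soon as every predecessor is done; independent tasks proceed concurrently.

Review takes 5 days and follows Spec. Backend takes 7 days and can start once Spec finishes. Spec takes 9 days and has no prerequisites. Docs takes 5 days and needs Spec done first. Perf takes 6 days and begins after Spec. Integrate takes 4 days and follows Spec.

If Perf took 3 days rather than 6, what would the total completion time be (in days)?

As given, the longest chain is Spec→Backend = 9+7 = 16, so the finish is 16 days.
Perf is off the critical path — its longest chain is 15 days, giving 1 of slack.
That remains the longest chain; total 16 days.

16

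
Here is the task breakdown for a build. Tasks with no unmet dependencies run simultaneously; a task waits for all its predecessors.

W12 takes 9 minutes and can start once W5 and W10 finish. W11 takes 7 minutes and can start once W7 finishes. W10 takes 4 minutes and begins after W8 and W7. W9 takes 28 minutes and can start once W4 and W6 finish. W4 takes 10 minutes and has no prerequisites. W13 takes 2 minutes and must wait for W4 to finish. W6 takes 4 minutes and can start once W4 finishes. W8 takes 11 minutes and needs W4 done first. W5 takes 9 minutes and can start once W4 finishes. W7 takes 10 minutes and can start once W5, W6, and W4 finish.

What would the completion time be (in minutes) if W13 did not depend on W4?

Original critical path: W4→W5→W7→W10→W12 = 10+9+10+4+9 = 42 ⇒ 42 minutes.
Without W4→W13, W13's earliest start moves from 10 to 0.
New critical path: W4→W5→W7→W10→W12 = 10+9+10+4+9 = 42 ⇒ 42 minutes.

42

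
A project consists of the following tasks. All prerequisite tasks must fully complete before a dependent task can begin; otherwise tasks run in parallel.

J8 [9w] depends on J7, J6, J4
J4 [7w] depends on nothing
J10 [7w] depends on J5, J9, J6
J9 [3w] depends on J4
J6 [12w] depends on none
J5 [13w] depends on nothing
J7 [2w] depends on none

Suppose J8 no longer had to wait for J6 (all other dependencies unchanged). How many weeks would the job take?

Before: longest chain J6→J8 = 12+9 = 21, finish 21.
Without J6→J8, J8's earliest start moves from 12 to 7.
New critical path: J5→J10 = 13+7 = 20 ⇒ 20 weeks.

20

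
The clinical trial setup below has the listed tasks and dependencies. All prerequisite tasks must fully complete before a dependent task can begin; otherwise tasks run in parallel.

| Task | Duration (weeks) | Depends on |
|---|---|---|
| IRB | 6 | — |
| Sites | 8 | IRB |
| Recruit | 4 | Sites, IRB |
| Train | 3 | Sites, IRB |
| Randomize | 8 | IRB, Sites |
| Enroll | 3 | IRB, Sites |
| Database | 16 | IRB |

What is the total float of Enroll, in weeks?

The longest chain is IRB→Sites→Randomize = 6+8+8 = 22; overall finish 22 weeks.
The longest chain containing Enroll totals 17 weeks.
So Enroll can slip 22 − 17 = 5 weeks.

5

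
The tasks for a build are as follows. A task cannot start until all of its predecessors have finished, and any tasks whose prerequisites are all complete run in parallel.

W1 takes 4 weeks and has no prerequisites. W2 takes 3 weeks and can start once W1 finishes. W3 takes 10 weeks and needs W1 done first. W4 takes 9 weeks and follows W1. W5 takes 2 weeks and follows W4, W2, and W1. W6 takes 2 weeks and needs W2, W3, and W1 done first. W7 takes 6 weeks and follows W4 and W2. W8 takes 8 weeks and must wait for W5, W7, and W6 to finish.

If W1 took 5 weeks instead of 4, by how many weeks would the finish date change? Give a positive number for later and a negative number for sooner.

1

Critical path before the change: W1→W4→W7→W8 = 4+9+6+8 = 27 giving 27 weeks.
W1 lies on that path, so at 5 weeks the path becomes 28 weeks.
The critical path is still W1→W4→W7→W8; finish is now 28 weeks.
Change in finish: 28 − 27 = +1 weeks.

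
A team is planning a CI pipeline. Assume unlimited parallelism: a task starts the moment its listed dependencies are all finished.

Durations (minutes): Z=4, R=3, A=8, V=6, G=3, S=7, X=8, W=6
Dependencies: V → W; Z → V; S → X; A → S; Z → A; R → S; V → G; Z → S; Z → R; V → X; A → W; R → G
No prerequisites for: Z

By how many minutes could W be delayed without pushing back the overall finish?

9

Z→A→S→X = 4+8+7+8 = 27 sets the makespan at 27 minutes.
W finishes as early as 18 and must finish by 27.
Slack of W = 21 − 12 = 9 minutes.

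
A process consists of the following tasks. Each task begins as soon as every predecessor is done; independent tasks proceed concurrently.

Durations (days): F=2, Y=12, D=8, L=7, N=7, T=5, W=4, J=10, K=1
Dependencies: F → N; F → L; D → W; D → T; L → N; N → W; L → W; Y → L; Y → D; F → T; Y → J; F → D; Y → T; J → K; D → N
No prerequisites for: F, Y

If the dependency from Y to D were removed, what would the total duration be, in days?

30

With the dependency in place, Y→D→N→W = 12+8+7+4 = 31 sets the finish at 31 days.
Without Y→D, D's earliest start moves from 12 to 2.
The longest chain is now Y→L→N→W = 12+7+7+4 = 30, so the plan takes 30 days.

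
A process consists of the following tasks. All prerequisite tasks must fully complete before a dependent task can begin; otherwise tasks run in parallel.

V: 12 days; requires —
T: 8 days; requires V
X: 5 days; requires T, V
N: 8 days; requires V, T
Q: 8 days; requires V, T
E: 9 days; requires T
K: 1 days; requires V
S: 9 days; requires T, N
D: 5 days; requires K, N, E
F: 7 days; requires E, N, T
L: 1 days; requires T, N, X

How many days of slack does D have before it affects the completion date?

Critical path: V→T→N→S = 12+8+8+9 = 37, so the finish is 37 days.
Longest path through D: 34 days (earliest finish 34, latest finish 37).
Float = 37 − 34 = 3.

3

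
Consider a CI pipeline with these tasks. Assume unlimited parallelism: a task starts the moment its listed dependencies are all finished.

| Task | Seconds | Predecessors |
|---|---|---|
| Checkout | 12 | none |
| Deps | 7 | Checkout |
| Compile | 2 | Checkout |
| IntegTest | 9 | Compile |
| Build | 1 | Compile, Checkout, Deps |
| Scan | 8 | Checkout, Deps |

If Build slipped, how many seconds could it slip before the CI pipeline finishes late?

7

Critical path: Checkout→Deps→Scan = 12+7+8 = 27, so the finish is 27 seconds.
The longest chain containing Build totals 20 seconds.
So Build can slip 27 − 20 = 7 seconds.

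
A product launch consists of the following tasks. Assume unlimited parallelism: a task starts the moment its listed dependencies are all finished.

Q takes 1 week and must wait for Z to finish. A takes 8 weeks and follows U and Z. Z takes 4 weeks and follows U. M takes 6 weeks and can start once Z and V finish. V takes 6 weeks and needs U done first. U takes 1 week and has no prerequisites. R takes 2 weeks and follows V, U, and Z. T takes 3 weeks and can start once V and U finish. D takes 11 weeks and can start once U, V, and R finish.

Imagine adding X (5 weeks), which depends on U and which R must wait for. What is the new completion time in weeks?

Originally the project takes 20 weeks.
With X inserted, R now waits for max(V, U, Z, X).
New critical path: U→V→R→D = 1+6+2+11 = 20 ⇒ 20 weeks.

20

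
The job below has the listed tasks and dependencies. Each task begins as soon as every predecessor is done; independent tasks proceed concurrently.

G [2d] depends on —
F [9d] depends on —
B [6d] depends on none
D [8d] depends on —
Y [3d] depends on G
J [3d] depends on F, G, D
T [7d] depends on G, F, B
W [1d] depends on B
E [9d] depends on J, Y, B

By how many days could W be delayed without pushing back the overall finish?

14

The longest chain is F→J→E = 9+3+9 = 21; overall finish 21 days.
The longest chain containing W totals 7 days.
Float = 21 − 7 = 14.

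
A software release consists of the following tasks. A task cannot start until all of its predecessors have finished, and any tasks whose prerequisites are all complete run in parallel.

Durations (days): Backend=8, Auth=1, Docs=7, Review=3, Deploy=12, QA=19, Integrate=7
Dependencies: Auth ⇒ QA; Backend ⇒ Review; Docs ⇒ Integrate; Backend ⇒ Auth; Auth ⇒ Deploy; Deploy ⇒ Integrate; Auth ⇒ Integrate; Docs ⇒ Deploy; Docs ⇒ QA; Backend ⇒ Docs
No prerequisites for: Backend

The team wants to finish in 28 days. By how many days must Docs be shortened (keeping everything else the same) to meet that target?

6

Current finish: 34 days; target: 28.
Docs is on every critical path, so each day cut from Docs cuts the finish by one (this holds down to a finish of 28).
Need 34 − 28 = 6 days off Docs → Docs becomes 1 day, finish becomes 28.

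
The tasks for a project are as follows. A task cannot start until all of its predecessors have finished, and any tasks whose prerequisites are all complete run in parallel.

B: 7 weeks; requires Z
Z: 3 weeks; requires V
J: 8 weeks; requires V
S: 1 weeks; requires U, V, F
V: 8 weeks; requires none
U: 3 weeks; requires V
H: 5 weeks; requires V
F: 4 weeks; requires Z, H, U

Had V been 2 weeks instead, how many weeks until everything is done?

12

As given, the longest chain is V→H→F→S = 8+5+4+1 = 18, so the finish is 18 weeks.
V is on the critical path; changing it to 2 makes that path 12 weeks.
That remains the longest chain; total 12 weeks.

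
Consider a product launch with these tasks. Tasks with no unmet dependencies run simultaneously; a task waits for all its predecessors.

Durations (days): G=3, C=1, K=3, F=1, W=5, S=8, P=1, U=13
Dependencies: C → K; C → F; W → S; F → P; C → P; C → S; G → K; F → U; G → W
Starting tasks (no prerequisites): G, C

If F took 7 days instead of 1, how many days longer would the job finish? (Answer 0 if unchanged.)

5

Baseline: G→W→S = 3+5+8 = 16 → 16 days.
F is off the critical path — its longest chain is 15 days, giving 1 of slack.
New critical path: C→F→U = 1+7+13 = 21 ⇒ 21 days.
Change in finish: 21 − 16 = +5 days.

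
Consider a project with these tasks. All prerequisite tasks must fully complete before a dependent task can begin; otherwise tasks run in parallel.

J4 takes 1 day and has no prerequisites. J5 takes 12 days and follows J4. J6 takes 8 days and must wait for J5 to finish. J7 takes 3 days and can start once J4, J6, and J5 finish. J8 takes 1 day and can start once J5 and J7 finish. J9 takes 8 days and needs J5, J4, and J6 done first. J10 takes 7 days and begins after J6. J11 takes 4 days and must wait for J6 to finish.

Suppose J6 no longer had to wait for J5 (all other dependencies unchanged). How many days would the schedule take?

21

Before: longest chain J4→J5→J6→J9 = 1+12+8+8 = 29, finish 29.
Without J5→J6, J6's earliest start moves from 13 to 0.
New critical path: J4→J5→J9 = 1+12+8 = 21 ⇒ 21 days.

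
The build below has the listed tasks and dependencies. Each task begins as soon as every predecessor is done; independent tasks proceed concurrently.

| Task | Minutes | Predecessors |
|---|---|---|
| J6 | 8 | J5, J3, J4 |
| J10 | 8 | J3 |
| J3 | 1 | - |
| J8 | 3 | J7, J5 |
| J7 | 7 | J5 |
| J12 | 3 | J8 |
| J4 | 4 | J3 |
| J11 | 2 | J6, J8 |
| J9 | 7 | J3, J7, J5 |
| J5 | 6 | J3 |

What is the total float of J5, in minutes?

The longest chain is J3→J5→J7→J9 = 1+6+7+7 = 21; overall finish 21 minutes.
Longest path through J5: 21 minutes (earliest finish 7, latest finish 7).
Slack of J5 = 1 − 1 = 0 minutes.

0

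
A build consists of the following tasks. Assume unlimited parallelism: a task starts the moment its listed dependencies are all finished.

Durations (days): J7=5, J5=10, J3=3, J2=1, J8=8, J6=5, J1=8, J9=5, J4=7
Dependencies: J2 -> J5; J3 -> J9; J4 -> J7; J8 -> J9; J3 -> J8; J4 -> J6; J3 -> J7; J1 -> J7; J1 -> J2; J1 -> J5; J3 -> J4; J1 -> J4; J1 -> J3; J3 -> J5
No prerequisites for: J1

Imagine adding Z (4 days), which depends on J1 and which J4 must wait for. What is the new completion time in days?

Originally the schedule takes 24 days.
With Z inserted, J4 now waits for max(J3, J1, Z).
New critical path: J1→Z→J4→J6 = 8+4+7+5 = 24 ⇒ 24 days.

24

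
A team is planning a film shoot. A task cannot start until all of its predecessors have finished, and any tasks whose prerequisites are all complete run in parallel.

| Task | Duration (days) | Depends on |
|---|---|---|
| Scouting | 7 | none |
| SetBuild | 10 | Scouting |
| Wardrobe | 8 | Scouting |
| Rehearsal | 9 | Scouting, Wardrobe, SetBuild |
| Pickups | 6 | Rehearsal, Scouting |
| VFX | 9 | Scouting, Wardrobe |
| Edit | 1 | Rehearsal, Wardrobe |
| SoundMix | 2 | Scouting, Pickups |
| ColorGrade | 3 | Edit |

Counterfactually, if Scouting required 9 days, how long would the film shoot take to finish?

36

Critical path before the change: Scouting→SetBuild→Rehearsal→Pickups→SoundMix = 7+10+9+6+2 = 34 giving 34 days.
Scouting is on the critical path; changing it to 9 makes that path 36 days.
The critical path is still Scouting→SetBuild→Rehearsal→Pickups→SoundMix; finish is now 36 days.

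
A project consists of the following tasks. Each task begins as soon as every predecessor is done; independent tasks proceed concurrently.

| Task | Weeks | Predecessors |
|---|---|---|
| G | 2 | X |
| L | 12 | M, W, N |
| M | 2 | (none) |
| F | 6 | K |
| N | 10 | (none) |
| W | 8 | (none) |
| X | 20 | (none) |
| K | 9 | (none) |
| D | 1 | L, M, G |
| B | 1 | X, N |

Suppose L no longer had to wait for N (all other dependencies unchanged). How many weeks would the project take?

Original critical path: N→L→D = 10+12+1 = 23 ⇒ 23 weeks.
Without N→L, L's earliest start moves from 10 to 8.
After: X→G→D = 20+2+1 = 23 → 23 weeks.

23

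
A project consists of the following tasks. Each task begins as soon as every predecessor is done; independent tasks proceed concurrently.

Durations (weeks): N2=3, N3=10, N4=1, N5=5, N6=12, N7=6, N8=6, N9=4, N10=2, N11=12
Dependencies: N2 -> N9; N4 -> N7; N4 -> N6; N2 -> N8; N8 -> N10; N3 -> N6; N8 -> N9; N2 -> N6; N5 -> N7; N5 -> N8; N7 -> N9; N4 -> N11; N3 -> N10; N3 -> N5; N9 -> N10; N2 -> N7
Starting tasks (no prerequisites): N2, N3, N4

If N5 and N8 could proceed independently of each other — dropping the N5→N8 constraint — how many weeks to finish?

Before: longest chain N3→N5→N7→N9→N10 = 10+5+6+4+2 = 27, finish 27.
Without N5→N8, N8's earliest start moves from 15 to 3.
The longest chain is now N3→N5→N7→N9→N10 = 10+5+6+4+2 = 27, so the project takes 27 weeks.

27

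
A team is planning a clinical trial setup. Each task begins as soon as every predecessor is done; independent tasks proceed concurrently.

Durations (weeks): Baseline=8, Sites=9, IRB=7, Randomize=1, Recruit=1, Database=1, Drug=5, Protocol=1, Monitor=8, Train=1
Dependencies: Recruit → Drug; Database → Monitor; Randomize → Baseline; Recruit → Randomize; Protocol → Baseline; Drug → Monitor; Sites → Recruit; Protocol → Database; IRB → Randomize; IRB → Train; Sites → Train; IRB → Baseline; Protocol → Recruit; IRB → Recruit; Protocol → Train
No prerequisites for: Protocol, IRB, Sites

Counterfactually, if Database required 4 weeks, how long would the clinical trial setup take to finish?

23

As given, the longest chain is Sites→Recruit→Drug→Monitor = 9+1+5+8 = 23, so the finish is 23 weeks.
Database has 13 weeks of float (longest path through it is 10).
No other chain overtakes it, so the finish is 23 weeks.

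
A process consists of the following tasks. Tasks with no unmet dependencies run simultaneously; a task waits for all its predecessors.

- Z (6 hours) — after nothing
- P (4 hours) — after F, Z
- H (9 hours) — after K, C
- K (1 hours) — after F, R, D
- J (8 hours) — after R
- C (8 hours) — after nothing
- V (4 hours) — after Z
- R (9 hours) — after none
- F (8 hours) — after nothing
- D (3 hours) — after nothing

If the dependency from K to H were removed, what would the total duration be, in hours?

17

With the dependency in place, R→K→H = 9+1+9 = 19 sets the finish at 19 hours.
Without K→H, H's earliest start moves from 10 to 8.
After: R→J = 9+8 = 17 → 17 hours.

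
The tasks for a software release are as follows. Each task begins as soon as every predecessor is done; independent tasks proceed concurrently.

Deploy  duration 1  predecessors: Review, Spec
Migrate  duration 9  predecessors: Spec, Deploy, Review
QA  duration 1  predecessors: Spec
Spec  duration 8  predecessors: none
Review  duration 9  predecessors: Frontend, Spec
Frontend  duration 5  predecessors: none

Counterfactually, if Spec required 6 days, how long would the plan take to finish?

25

Actual critical path: Spec→Review→Deploy→Migrate = 8+9+1+9 = 27 ⇒ 27 days.
Spec is on the critical path; changing it to 6 makes that path 25 days.
The critical path is still Spec→Review→Deploy→Migrate; finish is now 25 days.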